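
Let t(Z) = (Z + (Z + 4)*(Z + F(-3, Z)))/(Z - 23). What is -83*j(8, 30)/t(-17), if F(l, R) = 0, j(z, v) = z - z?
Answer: 0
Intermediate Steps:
j(z, v) = 0
t(Z) = (Z + Z*(4 + Z))/(-23 + Z) (t(Z) = (Z + (Z + 4)*(Z + 0))/(Z - 23) = (Z + (4 + Z)*Z)/(-23 + Z) = (Z + Z*(4 + Z))/(-23 + Z))
-83*j(8, 30)/t(-17) = -0/((-17*(5 - 17)/(-23 - 17))) = -0/((-17*(-12)/(-40))) = -0/((-17*(-1/40)*(-12))) = -0/(-51/10) = -0*(-10)/51 = -83*0 = 0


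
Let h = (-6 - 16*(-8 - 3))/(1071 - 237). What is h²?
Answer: 7225/173889 ≈ 0.041550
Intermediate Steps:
h = 85/417 (h = (-6 - 16*(-11))/834 = (-6 + 176)*(1/834) = 170*(1/834) = 85/417 ≈ 0.20384)
h² = (85/417)² = 7225/173889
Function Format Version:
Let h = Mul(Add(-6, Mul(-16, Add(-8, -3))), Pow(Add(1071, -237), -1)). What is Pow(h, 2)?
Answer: Rational(7225, 173889) ≈ 0.041550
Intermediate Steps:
h = Rational(85, 417) (h = Mul(Add(-6, Mul(-16, -11)), Pow(834, -1)) = Mul(Add(-6, 176), Rational(1, 834)) = Mul(170, Rational(1, 834)) = Rational(85, 417) ≈ 0.20384)
Pow(h, 2) = Pow(Rational(85, 417), 2) = Rational(7225, 173889)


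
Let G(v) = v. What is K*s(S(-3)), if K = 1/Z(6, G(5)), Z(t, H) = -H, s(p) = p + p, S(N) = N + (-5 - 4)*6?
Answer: 114/5 ≈ 22.800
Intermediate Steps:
S(N) = -54 + N (S(N) = N - 9*6 = N - 54 = -54 + N)
s(p) = 2*p
K = -⅕ (K = 1/(-1*5) = 1/(-5) = -⅕ ≈ -0.20000)
K*s(S(-3)) = -2*(-54 - 3)/5 = -2*(-57)/5 = -⅕*(-114) = 114/5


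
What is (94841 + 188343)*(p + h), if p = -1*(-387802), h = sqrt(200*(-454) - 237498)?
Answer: 109819321568 + 283184*I*sqrt(328298) ≈ 1.0982e+11 + 1.6226e+8*I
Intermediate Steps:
h = I*sqrt(328298) (h = sqrt(-90800 - 237498) = sqrt(-328298) = I*sqrt(328298) ≈ 572.97*I)
p = 387802
(94841 + 188343)*(p + h) = (94841 + 188343)*(387802 + I*sqrt(328298)) = 283184*(387802 + I*sqrt(328298)) = 109819321568 + 283184*I*sqrt(328298)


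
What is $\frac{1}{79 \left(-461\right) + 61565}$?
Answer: $\frac{1}{25146} \approx 3.9768 \cdot 10^{-5}$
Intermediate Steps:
$\frac{1}{79 \left(-461\right) + 61565} = \frac{1}{-36419 + 61565} = \frac{1}{25146}$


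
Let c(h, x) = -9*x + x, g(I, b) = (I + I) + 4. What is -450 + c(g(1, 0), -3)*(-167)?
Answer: -4458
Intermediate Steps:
g(I, b) = 4 + 2*I (g(I, b) = 2*I + 4 = 4 + 2*I)
c(h, x) = -8*x
-450 + c(g(1, 0), -3)*(-167) = -450 - 8*(-3)*(-167) = -450 + 24*(-167) = -450 - 4008 = -4458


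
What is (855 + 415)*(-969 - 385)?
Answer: -1719580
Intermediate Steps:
(855 + 415)*(-969 - 385) = 1270*(-1354) = -1719580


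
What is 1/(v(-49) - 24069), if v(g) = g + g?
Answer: -1/24167 ≈ -4.1379e-5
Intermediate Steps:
v(g) = 2*g
1/(v(-49) - 24069) = 1/(2*(-49) - 24069) = 1/(-98 - 24069) = 1/(-24167) = -1/24167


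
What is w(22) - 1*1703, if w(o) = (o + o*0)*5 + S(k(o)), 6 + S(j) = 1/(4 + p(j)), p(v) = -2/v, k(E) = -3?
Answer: -22383/14 ≈ -1598.8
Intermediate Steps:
S(j) = -6 + 1/(4 - 2/j)
w(o) = -81/14 + 5*o (w(o) = (o + o*0)*5 + (12 - 23*(-3))/(2*(-1 + 2*(-3))) = (o + 0)*5 + (12 + 69)/(2*(-1 - 6)) = o*5 + (1/2)*81/(-7) = 5*o + (1/2)*(-1/7)*81 = 5*o - 81/14 = -81/14 + 5*o)
w(22) - 1*1703 = (-81/14 + 5*22) - 1*1703 = (-81/14 + 110) - 1703 = 1459/14 - 1703 = -22383/14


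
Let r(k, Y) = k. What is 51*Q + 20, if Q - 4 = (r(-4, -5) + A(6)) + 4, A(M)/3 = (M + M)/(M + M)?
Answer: 377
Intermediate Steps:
A(M) = 3 (A(M) = 3*((M + M)/(M + M)) = 3*((2*M)/((2*M))) = 3*((2*M)*(1/(2*M))) = 3*1 = 3)
Q = 7 (Q = 4 + ((-4 + 3) + 4) = 4 + (-1 + 4) = 4 + 3 = 7)
51*Q + 20 = 51*7 + 20 = 357 + 20 = 377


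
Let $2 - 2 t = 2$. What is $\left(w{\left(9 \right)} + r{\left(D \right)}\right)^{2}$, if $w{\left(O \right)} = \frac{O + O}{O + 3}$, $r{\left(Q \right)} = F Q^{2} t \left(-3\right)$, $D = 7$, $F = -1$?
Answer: $\frac{9}{4} \approx 2.25$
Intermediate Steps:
$t = 0$ ($t = 1 - 1 = 0$)
$r{\left(Q \right)} = 0$ ($r{\left(Q \right)} = - Q^{2} \cdot 0 \left(-3\right) = 0 \left(-3\right) = 0$)
$w{\left(O \right)} = \frac{2 O}{3 + O}$
$\left(w{\left(9 \right)} + r{\left(D \right)}\right)^{2} = \left(2 \cdot 9 \frac{1}{3 + 9} + 0\right)^{2} = \left(2 \cdot 9 \cdot \frac{1}{12} + 0\right)^{2} = \left(\frac{3}{2} + 0\right)^{2} = \left(\frac{3}{2}\right)^{2} = \frac{9}{4}$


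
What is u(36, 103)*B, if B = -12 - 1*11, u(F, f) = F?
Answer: -828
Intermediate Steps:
B = -23 (B = -12 - 11 = -23)
u(36, 103)*B = 36*(-23) = -828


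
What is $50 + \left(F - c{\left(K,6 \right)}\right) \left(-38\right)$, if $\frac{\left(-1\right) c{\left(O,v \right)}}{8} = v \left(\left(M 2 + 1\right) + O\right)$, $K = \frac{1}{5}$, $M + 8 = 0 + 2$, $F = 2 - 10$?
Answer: $\frac{100266}{5} \approx 20053.0$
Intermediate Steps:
$F = -8$ ($F = 2 - 10 = -8$)
$M = -6$ ($M = -8 + \left(0 + 2\right) = -8 + 2 = -6$)
$K = \frac{1}{5} \approx 0.2$
$c{\left(O,v \right)} = - 8 v \left(-11 + O\right)$ ($c{\left(O,v \right)} = - 8 v \left(\left(\left(-6\right) 2 + 1\right) + O\right) = - 8 v \left(\left(-12 + 1\right) + O\right) = - 8 v \left(-11 + O\right)$)
$50 + \left(F - c{\left(K,6 \right)}\right) \left(-38\right) = 50 + \left(-8 - 8 \cdot 6 \left(11 - \frac{1}{5}\right)\right) \left(-38\right) = 50 + \left(-8 - 8 \cdot 6 \cdot \frac{54}{5}\right) \left(-38\right) = 50 + \left(-8 - \frac{2592}{5}\right) \left(-38\right) = 50 - - \frac{100016}{5} = 50 + \frac{100016}{5} = \frac{100266}{5}$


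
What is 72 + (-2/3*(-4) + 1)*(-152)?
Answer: -1456/3 ≈ -485.33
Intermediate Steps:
72 + (-2/3*(-4) + 1)*(-152) = 72 + (-2*⅓*(-4) + 1)*(-152) = 72 + (-⅔*(-4) + 1)*(-152) = 72 + (8/3 + 1)*(-152) = 72 + (11/3)*(-152) = 72 - 1672/3 = -1456/3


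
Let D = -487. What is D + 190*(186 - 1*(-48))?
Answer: 43973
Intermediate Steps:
D + 190*(186 - 1*(-48)) = -487 + 190*(186 - 1*(-48)) = -487 + 190*(186 + 48) = -487 + 190*234 = -487 + 44460 = 43973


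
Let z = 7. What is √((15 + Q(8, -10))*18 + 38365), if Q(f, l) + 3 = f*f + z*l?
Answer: √38473 ≈ 196.15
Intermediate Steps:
Q(f, l) = -3 + f² + 7*l (Q(f, l) = -3 + (f*f + 7*l) = -3 + (f² + 7*l) = -3 + f² + 7*l)
√((15 + Q(8, -10))*18 + 38365) = √((15 + (-3 + 8² + 7*(-10)))*18 + 38365) = √((15 + (-3 + 64 - 70))*18 + 38365) = √((15 - 9)*18 + 38365) = √(6*18 + 38365) = √(108 + 38365) = √38473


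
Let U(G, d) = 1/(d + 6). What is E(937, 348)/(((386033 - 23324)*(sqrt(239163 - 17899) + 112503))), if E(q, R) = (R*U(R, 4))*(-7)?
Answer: -2175058/364341298305175 + 232*sqrt(13829)/1093023894915525 ≈ -5.9449e-9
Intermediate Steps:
U(G, d) = 1/(6 + d)
E(q, R) = -7*R/10 (E(q, R) = (R/(6 + 4))*(-7) = (R/10)*(-7) = -7*R/10)
E(937, 348)/(((386033 - 23324)*(sqrt(239163 - 17899) + 112503))) = (-7/10*348)/(((386033 - 23324)*(sqrt(239163 - 17899) + 112503))) = -1218*1/(362709*(sqrt(221264) + 112503))/5 = -1218*1/(362709*(4*sqrt(13829) + 112503))/5 = -1218*1/(362709*(112503 + 4*sqrt(13829)))/5 = -1218/(5*(40805850627 + 1450836*sqrt(13829)))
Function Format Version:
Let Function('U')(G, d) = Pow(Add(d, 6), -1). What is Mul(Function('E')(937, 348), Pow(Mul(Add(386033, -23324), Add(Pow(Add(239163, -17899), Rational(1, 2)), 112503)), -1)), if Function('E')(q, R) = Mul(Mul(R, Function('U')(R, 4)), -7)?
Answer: Add(Rational(-2175058, 364341298305175), Mul(Rational(232, 1093023894915525), Pow(13829, Rational(1, 2)))) ≈ -5.9449e-9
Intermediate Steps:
Function('U')(G, d) = Pow(Add(6, d), -1)
Function('E')(q, R) = Mul(Rational(-7, 10), R) (Function('E')(q, R) = Mul(Mul(R, Pow(Add(6, 4), -1)), -7) = Mul(Mul(R, Pow(10, -1)), -7) = Mul(Mul(R, Rational(1, 10)), -7) = Mul(Mul(Rational(1, 10), R), -7) = Mul(Rational(-7, 10), R))
Mul(Function('E')(937, 348), Pow(Mul(Add(386033, -23324), Add(Pow(Add(239163, -17899), Rational(1, 2)), 112503)), -1)) = Mul(Mul(Rational(-7, 10), 348), Pow(Mul(Add(386033, -23324), Add(Pow(Add(239163, -17899), Rational(1, 2)), 112503)), -1)) = Mul(Rational(-1218, 5), Pow(Mul(362709, Add(Pow(221264, Rational(1, 2)), 112503)), -1)) = Mul(Rational(-1218, 5), Pow(Mul(362709, Add(Mul(4, Pow(13829, Rational(1, 2))), 112503)), -1)) = Mul(Rational(-1218, 5), Pow(Mul(362709, Add(112503, Mul(4, Pow(13829, Rational(1, 2))))), -1)) = Mul(Rational(-1218, 5), Pow(Add(40805850627, Mul(1450836, Pow(13829, Rational(1, 2)))), -1))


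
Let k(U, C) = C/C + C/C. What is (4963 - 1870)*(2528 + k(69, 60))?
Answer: 7825290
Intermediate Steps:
k(U, C) = 2 (k(U, C) = 1 + 1 = 2)
(4963 - 1870)*(2528 + k(69, 60)) = (4963 - 1870)*(2528 + 2) = 3093*2530 = 7825290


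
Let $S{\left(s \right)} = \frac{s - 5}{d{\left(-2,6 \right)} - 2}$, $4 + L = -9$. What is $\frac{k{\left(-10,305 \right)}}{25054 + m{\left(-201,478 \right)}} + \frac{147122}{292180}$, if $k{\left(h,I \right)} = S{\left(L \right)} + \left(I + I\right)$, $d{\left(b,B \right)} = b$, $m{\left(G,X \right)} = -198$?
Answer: $\frac{1918204521}{3631213040} \approx 0.52825$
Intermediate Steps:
$L = -13$ ($L = -4 - 9 = -13$)
$S{\left(s \right)} = \frac{5}{4} - \frac{s}{4}$ ($S{\left(s \right)} = \frac{s - 5}{-2 - 2} = \frac{-5 + s}{-4} = \left(-5 + s\right) \left(- \frac{1}{4}\right) = \frac{5}{4} - \frac{s}{4}$)
$k{\left(h,I \right)} = \frac{9}{2} + 2 I$ ($k{\left(h,I \right)} = \left(\frac{5}{4} - - \frac{13}{4}\right) + \left(I + I\right) = \left(\frac{5}{4} + \frac{13}{4}\right) + 2 I = \frac{9}{2} + 2 I$)
$\frac{k{\left(-10,305 \right)}}{25054 + m{\left(-201,478 \right)}} + \frac{147122}{292180} = \frac{\frac{9}{2} + 2 \cdot 305}{25054 - 198} + \frac{147122}{292180} = \frac{\frac{9}{2} + 610}{24856} + 147122 \cdot \frac{1}{292180} = \frac{1229}{2} \cdot \frac{1}{24856} + \frac{73561}{146090} = \frac{1229}{49712} + \frac{73561}{146090} = \frac{1918204521}{3631213040}$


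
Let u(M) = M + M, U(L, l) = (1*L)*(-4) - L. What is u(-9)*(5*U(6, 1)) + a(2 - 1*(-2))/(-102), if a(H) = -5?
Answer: 275405/102 ≈ 2700.0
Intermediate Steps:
U(L, l) = -5*L (U(L, l) = L*(-4) - L = -4*L - L = -5*L)
u(M) = 2*M
u(-9)*(5*U(6, 1)) + a(2 - 1*(-2))/(-102) = (2*(-9))*(5*(-5*6)) - 5/(-102) = -90*(-30) - 5*(-1/102) = -18*(-150) + 5/102 = 2700 + 5/102 = 275405/102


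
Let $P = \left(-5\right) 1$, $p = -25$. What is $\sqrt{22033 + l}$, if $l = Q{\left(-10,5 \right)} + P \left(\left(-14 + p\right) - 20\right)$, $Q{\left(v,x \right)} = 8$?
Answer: $8 \sqrt{349} \approx 149.45$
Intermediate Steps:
$P = -5$
$l = 303$ ($l = 8 - 5 \left(\left(-14 - 25\right) - 20\right) = 8 - 5 \left(-39 - 20\right) = 8 - -295 = 8 + 295 = 303$)
$\sqrt{22033 + l} = \sqrt{22033 + 303} = \sqrt{22336} = 8 \sqrt{349}$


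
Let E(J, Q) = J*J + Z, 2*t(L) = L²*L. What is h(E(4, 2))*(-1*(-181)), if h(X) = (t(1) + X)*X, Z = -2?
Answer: 36743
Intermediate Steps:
t(L) = L³/2 (t(L) = (L²*L)/2 = L³/2)
E(J, Q) = -2 + J² (E(J, Q) = J*J - 2 = J² - 2 = -2 + J²)
h(X) = X*(½ + X) (h(X) = ((½)*1³ + X)*X = ((½)*1 + X)*X = (½ + X)*X = X*(½ + X))
h(E(4, 2))*(-1*(-181)) = ((-2 + 4²)*(½ + (-2 + 4²)))*(-1*(-181)) = ((-2 + 16)*(½ + (-2 + 16)))*181 = (14*(½ + 14))*181 = (14*(29/2))*181 = 203*181 = 36743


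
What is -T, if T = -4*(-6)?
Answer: -24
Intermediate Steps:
T = 24 (T = -4*(-6) = 24)
-T = -1*24 = -24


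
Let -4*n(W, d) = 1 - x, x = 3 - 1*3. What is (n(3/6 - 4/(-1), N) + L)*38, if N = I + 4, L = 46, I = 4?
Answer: 3477/2 ≈ 1738.5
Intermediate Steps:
x = 0 (x = 3 - 3 = 0)
N = 8 (N = 4 + 4 = 8)
n(W, d) = -¼ (n(W, d) = -(1 - 1*0)/4 = -(1 + 0)/4 = -¼*1 = -¼)
(n(3/6 - 4/(-1), N) + L)*38 = (-¼ + 46)*38 = (183/4)*38 = 3477/2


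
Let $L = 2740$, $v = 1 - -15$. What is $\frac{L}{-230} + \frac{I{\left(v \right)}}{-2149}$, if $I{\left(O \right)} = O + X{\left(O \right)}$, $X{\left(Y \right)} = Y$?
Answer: $- \frac{589562}{49427} \approx -11.928$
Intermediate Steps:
$v = 16$ ($v = 1 + 15 = 16$)
$I{\left(O \right)} = 2 O$ ($I{\left(O \right)} = O + O = 2 O$)
$\frac{L}{-230} + \frac{I{\left(v \right)}}{-2149} = \frac{2740}{-230} + \frac{2 \cdot 16}{-2149} = 2740 \left(- \frac{1}{230}\right) + 32 \left(- \frac{1}{2149}\right) = - \frac{274}{23} - \frac{32}{2149} = - \frac{589562}{49427}$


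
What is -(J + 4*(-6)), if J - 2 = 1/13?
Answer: 285/13 ≈ 21.923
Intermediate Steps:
J = 27/13 (J = 2 + 1/13 = 27/13 ≈ 2.0769)
-(J + 4*(-6)) = -(27/13 + 4*(-6)) = -(27/13 - 24) = -1*(-285/13) = 285/13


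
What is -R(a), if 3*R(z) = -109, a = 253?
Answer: 109/3 ≈ 36.333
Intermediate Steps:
R(z) = -109/3 (R(z) = (1/3)*(-109) = -109/3)
-R(a) = -1*(-109/3) = 109/3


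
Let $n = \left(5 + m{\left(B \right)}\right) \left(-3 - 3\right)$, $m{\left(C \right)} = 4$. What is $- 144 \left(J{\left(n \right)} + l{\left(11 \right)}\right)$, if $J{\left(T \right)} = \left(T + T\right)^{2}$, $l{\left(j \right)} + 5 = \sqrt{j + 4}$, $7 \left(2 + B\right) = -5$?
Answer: $-1678896 - 144 \sqrt{15} \approx -1.6795 \cdot 10^{6}$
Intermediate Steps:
$B = - \frac{19}{7}$ ($B = -2 + \frac{1}{7} \left(-5\right) = -2 - \frac{5}{7} = - \frac{19}{7} \approx -2.7143$)
$l{\left(j \right)} = -5 + \sqrt{4 + j}$ ($l{\left(j \right)} = -5 + \sqrt{j + 4} = -5 + \sqrt{4 + j}$)
$n = -54$ ($n = \left(5 + 4\right) \left(-3 - 3\right) = 9 \left(-6\right) = -54$)
$J{\left(T \right)} = 4 T^{2}$ ($J{\left(T \right)} = \left(2 T\right)^{2} = 4 T^{2}$)
$- 144 \left(J{\left(n \right)} + l{\left(11 \right)}\right) = - 144 \left(4 \left(-54\right)^{2} - \left(5 - \sqrt{4 + 11}\right)\right) = - 144 \left(4 \cdot 2916 - \left(5 - \sqrt{15}\right)\right) = - 144 \left(11664 - \left(5 - \sqrt{15}\right)\right) = - 144 \left(11659 + \sqrt{15}\right) = -1678896 - 144 \sqrt{15}$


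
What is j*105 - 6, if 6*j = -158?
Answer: -2771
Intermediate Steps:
j = -79/3 (j = (⅙)*(-158) = -79/3 ≈ -26.333)
j*105 - 6 = -79/3*105 - 6 = -2765 - 6 = -2771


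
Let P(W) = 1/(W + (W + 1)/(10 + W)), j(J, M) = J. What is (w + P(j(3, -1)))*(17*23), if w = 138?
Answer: 2325277/43 ≈ 54076.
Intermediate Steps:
P(W) = 1/(W + (1 + W)/(10 + W))
(w + P(j(3, -1)))*(17*23) = (138 + (10 + 3)/(1 + 3² + 11*3))*(17*23) = (138 + 13/(1 + 9 + 33))*391 = (138 + 13/43)*391 = (5947/43)*391 = 2325277/43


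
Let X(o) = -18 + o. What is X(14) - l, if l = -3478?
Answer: 3474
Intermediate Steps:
X(14) - l = (-18 + 14) - 1*(-3478) = -4 + 3478 = 3474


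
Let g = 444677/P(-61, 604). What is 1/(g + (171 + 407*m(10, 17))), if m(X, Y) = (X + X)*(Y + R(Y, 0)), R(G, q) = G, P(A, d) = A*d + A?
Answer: 36905/10219693878 ≈ 3.6112e-6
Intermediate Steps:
P(A, d) = A + A*d
m(X, Y) = 4*X*Y (m(X, Y) = (X + X)*(Y + Y) = (2*X)*(2*Y) = 4*X*Y)
g = -444677/36905 (g = 444677/((-61*(1 + 604))) = 444677/((-61*605)) = 444677/(-36905) = 444677*(-1/36905) = -444677/36905 ≈ -12.049)
1/(g + (171 + 407*m(10, 17))) = 1/(-444677/36905 + (171 + 407*(4*10*17))) = 1/(-444677/36905 + (171 + 407*680)) = 1/(-444677/36905 + (171 + 276760)) = 1/(-444677/36905 + 276931) = 1/(10219693878/36905) = 36905/10219693878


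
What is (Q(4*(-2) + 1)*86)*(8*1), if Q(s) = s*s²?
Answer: -235984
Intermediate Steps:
Q(s) = s³
(Q(4*(-2) + 1)*86)*(8*1) = ((4*(-2) + 1)³*86)*(8*1) = ((-8 + 1)³*86)*8 = ((-7)³*86)*8 = -343*86*8 = -29498*8 = -235984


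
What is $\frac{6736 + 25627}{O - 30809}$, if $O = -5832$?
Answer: $- \frac{32363}{36641} \approx -0.88325$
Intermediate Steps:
$\frac{6736 + 25627}{O - 30809} = \frac{6736 + 25627}{-5832 - 30809} = \frac{32363}{-36641} = 32363 \left(- \frac{1}{36641}\right) = - \frac{32363}{36641}$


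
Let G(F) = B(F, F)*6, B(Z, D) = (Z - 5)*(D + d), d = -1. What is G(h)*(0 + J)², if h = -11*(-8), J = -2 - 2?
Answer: 693216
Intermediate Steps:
B(Z, D) = (-1 + D)*(-5 + Z) (B(Z, D) = (Z - 5)*(D - 1) = (-5 + Z)*(-1 + D) = (-1 + D)*(-5 + Z))
J = -4
h = 88
G(F) = 30 - 36*F + 6*F² (G(F) = (5 - F - 5*F + F*F)*6 = (5 - F - 5*F + F²)*6 = (5 + F² - 6*F)*6 = 30 - 36*F + 6*F²)
G(h)*(0 + J)² = (30 - 36*88 + 6*88²)*(0 - 4)² = (30 - 3168 + 6*7744)*(-4)² = (30 - 3168 + 46464)*16 = 43326*16 = 693216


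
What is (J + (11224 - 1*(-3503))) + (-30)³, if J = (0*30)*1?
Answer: -12273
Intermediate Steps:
J = 0 (J = 0*1 = 0)
(J + (11224 - 1*(-3503))) + (-30)³ = (0 + (11224 - 1*(-3503))) + (-30)³ = (0 + (11224 + 3503)) - 27000 = (0 + 14727) - 27000 = 14727 - 27000 = -12273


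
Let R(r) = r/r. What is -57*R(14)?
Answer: -57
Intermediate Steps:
R(r) = 1
-57*R(14) = -57*1 = -57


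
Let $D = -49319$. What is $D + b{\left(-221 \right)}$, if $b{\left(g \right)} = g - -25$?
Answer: $-49515$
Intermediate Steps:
$b{\left(g \right)} = 25 + g$ ($b{\left(g \right)} = g + 25 = 25 + g$)
$D + b{\left(-221 \right)} = -49319 + \left(25 - 221\right) = -49319 - 196 = -49515$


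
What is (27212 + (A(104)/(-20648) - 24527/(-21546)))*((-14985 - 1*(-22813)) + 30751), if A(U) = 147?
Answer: 233530782008960935/222440904 ≈ 1.0499e+9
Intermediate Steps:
(27212 + (A(104)/(-20648) - 24527/(-21546)))*((-14985 - 1*(-22813)) + 30751) = (27212 + (147/(-20648) - 24527/(-21546)))*((-14985 - 1*(-22813)) + 30751) = (27212 + (147*(-1/20648) - 24527*(-1/21546)))*((-14985 + 22813) + 30751) = (27212 + (-147/20648 + 24527/21546))*(7828 + 30751) = (27212 + 251633117/222440904)*38579 = (6053313512765/222440904)*38579 = 233530782008960935/222440904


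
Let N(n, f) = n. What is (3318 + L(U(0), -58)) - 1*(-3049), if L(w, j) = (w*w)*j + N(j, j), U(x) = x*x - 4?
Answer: 5381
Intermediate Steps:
U(x) = -4 + x**2 (U(x) = x**2 - 4 = -4 + x**2)
L(w, j) = j + j*w**2 (L(w, j) = (w*w)*j + j = w**2*j + j = j*w**2 + j = j + j*w**2)
(3318 + L(U(0), -58)) - 1*(-3049) = (3318 - 58*(1 + (-4 + 0**2)**2)) - 1*(-3049) = (3318 - 58*(1 + (-4 + 0)**2)) + 3049 = (3318 - 58*(1 + (-4)**2)) + 3049 = (3318 - 58*(1 + 16)) + 3049 = (3318 - 58*17) + 3049 = (3318 - 986) + 3049 = 2332 + 3049 = 5381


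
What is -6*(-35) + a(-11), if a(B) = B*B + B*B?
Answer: 452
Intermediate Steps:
a(B) = 2*B² (a(B) = B² + B² = 2*B²)
-6*(-35) + a(-11) = -6*(-35) + 2*(-11)² = 210 + 2*121 = 210 + 242 = 452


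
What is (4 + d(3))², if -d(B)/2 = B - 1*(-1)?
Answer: 16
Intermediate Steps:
d(B) = -2 - 2*B (d(B) = -2*(B - 1*(-1)) = -2*(B + 1) = -2*(1 + B) = -2 - 2*B)
(4 + d(3))² = (4 + (-2 - 2*3))² = (4 + (-2 - 6))² = (4 - 8)² = (-4)² = 16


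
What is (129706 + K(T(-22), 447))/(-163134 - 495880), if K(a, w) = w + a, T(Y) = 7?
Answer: -65080/329507 ≈ -0.19751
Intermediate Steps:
K(a, w) = a + w
(129706 + K(T(-22), 447))/(-163134 - 495880) = (129706 + (7 + 447))/(-163134 - 495880) = (129706 + 454)/(-659014) = 130160*(-1/659014) = -65080/329507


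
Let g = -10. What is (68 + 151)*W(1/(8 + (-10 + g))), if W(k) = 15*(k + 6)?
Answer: 77745/4 ≈ 19436.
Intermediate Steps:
W(k) = 90 + 15*k (W(k) = 15*(6 + k) = 90 + 15*k)
(68 + 151)*W(1/(8 + (-10 + g))) = (68 + 151)*(90 + 15/(8 + (-10 - 10))) = 219*(90 + 15/(8 - 20)) = 219*(90 + 15/(-12)) = 219*(90 + 15*(-1/12)) = 219*(90 - 5/4) = 219*(355/4) = 77745/4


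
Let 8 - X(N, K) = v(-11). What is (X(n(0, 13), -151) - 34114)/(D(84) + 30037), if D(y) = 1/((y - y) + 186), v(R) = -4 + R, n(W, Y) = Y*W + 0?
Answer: -6340926/5586883 ≈ -1.1350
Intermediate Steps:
n(W, Y) = W*Y (n(W, Y) = W*Y + 0 = W*Y)
X(N, K) = 23 (X(N, K) = 8 - (-4 - 11) = 8 - 1*(-15) = 8 + 15 = 23)
D(y) = 1/186 (D(y) = 1/(0 + 186) = 1/186)
(X(n(0, 13), -151) - 34114)/(D(84) + 30037) = (23 - 34114)/(1/186 + 30037) = -34091/5586883/186 = -34091*186/5586883 = -6340926/5586883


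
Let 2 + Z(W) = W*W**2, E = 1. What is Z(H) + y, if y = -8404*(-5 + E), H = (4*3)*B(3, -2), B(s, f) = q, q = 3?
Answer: 80270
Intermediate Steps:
B(s, f) = 3
H = 36 (H = (4*3)*3 = 12*3 = 36)
Z(W) = -2 + W**3 (Z(W) = -2 + W*W**2 = -2 + W**3)
y = 33616 (y = -8404*(-5 + 1) = -8404*(-4) = -2101*(-16) = 33616)
Z(H) + y = (-2 + 36**3) + 33616 = (-2 + 46656) + 33616 = 46654 + 33616 = 80270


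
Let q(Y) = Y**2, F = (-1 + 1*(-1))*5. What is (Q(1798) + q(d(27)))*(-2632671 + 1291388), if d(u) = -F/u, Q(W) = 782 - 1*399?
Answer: -374629730881/729 ≈ -5.1390e+8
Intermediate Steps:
F = -10 (F = (-1 - 1)*5 = -2*5 = -10)
Q(W) = 383 (Q(W) = 782 - 399 = 383)
d(u) = 10/u (d(u) = -(-10)/u = 10/u)
(Q(1798) + q(d(27)))*(-2632671 + 1291388) = (383 + (10/27)**2)*(-2632671 + 1291388) = (383 + (10*(1/27))**2)*(-1341283) = (383 + (10/27)**2)*(-1341283) = (383 + 100/729)*(-1341283) = (279307/729)*(-1341283) = -374629730881/729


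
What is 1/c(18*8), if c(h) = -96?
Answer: -1/96 ≈ -0.010417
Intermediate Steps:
1/c(18*8) = 1/(-96) = -1/96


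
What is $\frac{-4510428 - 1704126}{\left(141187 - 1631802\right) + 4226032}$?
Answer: $- \frac{6214554}{2735417} \approx -2.2719$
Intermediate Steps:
$\frac{-4510428 - 1704126}{\left(141187 - 1631802\right) + 4226032} = - \frac{6214554}{\left(141187 - 1631802\right) + 4226032} = - \frac{6214554}{-1490615 + 4226032} = - \frac{6214554}{2735417}$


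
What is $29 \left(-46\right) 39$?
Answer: $-52026$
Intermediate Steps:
$29 \left(-46\right) 39 = \left(-1334\right) 39 = -52026$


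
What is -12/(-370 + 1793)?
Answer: -12/1423 ≈ -0.0084329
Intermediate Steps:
-12/(-370 + 1793) = -12/1423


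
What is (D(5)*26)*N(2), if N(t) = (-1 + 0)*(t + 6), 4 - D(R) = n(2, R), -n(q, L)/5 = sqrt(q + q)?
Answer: -2912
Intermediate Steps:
n(q, L) = -5*sqrt(2)*sqrt(q) (n(q, L) = -5*sqrt(q + q) = -5*sqrt(2)*sqrt(q))
D(R) = 14 (D(R) = 4 - (-5)*sqrt(2)*sqrt(2) = 4 - 1*(-10) = 4 + 10 = 14)
N(t) = -6 - t (N(t) = -(6 + t) = -6 - t)
(D(5)*26)*N(2) = (14*26)*(-6 - 1*2) = 364*(-6 - 2) = 364*(-8) = -2912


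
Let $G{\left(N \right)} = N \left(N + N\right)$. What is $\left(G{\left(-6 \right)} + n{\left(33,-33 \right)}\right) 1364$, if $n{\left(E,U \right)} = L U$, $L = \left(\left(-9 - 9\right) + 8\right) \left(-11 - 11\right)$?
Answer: $-9804432$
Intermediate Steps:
$L = 220$ ($L = \left(\left(-9 - 9\right) + 8\right) \left(-22\right) = \left(-18 + 8\right) \left(-22\right) = \left(-10\right) \left(-22\right) = 220$)
$G{\left(N \right)} = 2 N^{2}$ ($G{\left(N \right)} = N 2 N = 2 N^{2}$)
$n{\left(E,U \right)} = 220 U$
$\left(G{\left(-6 \right)} + n{\left(33,-33 \right)}\right) 1364 = \left(2 \left(-6\right)^{2} + 220 \left(-33\right)\right) 1364 = \left(2 \cdot 36 - 7260\right) 1364 = \left(72 - 7260\right) 1364 = \left(-7188\right) 1364 = -9804432$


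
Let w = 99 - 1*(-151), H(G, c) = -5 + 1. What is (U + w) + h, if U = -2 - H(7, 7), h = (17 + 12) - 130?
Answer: 151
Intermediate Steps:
H(G, c) = -4
w = 250 (w = 99 + 151 = 250)
h = -101 (h = 29 - 130 = -101)
U = 2 (U = -2 - 1*(-4) = -2 + 4 = 2)
(U + w) + h = (2 + 250) - 101 = 252 - 101 = 151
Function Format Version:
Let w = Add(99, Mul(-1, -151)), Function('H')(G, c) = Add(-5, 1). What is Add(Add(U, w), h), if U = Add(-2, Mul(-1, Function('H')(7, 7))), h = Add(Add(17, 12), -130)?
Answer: 151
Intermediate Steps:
Function('H')(G, c) = -4
w = 250 (w = Add(99, 151) = 250)
h = -101 (h = Add(29, -130) = -101)
U = 2 (U = Add(-2, Mul(-1, -4)) = Add(-2, 4) = 2)
Add(Add(U, w), h) = Add(Add(2, 250), -101) = Add(252, -101) = 151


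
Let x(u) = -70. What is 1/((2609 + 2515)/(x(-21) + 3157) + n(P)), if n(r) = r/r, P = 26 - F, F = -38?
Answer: 147/391 ≈ 0.37596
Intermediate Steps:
P = 64 (P = 26 - 1*(-38) = 26 + 38 = 64)
n(r) = 1
1/((2609 + 2515)/(x(-21) + 3157) + n(P)) = 1/((2609 + 2515)/(-70 + 3157) + 1) = 1/(5124/3087 + 1) = 1/(5124*(1/3087) + 1) = 1/(244/147 + 1) = 1/(391/147) = 147/391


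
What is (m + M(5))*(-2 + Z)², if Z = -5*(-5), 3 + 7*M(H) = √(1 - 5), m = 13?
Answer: 46552/7 + 1058*I/7 ≈ 6650.3 + 151.14*I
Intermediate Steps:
M(H) = -3/7 + 2*I/7 (M(H) = -3/7 + √(1 - 5)/7 = -3/7 + √(-4)/7 = -3/7 + (2*I)/7 = -3/7 + 2*I/7)
Z = 25
(m + M(5))*(-2 + Z)² = (13 + (-3/7 + 2*I/7))*(-2 + 25)² = (88/7 + 2*I/7)*23² = (88/7 + 2*I/7)*529 = 46552/7 + 1058*I/7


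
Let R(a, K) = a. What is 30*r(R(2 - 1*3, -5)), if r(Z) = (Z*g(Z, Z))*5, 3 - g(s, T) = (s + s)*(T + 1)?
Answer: -450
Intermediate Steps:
g(s, T) = 3 - 2*s*(1 + T) (g(s, T) = 3 - (s + s)*(T + 1) = 3 - 2*s*(1 + T))
r(Z) = 5*Z*(3 - 2*Z - 2*Z²) (r(Z) = (Z*(3 - 2*Z - 2*Z*Z))*5 = (Z*(3 - 2*Z - 2*Z²))*5 = 5*Z*(3 - 2*Z - 2*Z²))
30*r(R(2 - 1*3, -5)) = 30*(5*(2 - 1*3)*(3 - 2*(2 - 1*3) - 2*(2 - 1*3)²)) = 30*(5*(2 - 3)*(3 - 2*(2 - 3) - 2*(2 - 3)²)) = 30*(5*(-1)*(3 - 2*(-1) - 2*(-1)²)) = 30*(5*(-1)*(3 + 2 - 2*1)) = 30*(5*(-1)*(3 + 2 - 2)) = 30*(5*(-1)*3) = 30*(-15) = -450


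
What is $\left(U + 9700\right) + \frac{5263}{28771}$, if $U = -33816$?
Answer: $- \frac{693836173}{28771} \approx -24116.0$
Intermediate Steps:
$\left(U + 9700\right) + \frac{5263}{28771} = \left(-33816 + 9700\right) + \frac{5263}{28771} = -24116 + 5263 \cdot \frac{1}{28771} = -24116 + \frac{5263}{28771} = - \frac{693836173}{28771}$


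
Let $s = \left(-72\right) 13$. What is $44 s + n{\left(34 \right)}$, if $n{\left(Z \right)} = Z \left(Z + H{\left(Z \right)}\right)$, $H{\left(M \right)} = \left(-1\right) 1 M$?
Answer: $-41184$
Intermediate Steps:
$H{\left(M \right)} = - M$
$n{\left(Z \right)} = 0$ ($n{\left(Z \right)} = Z \left(Z - Z\right) = Z 0 = 0$)
$s = -936$
$44 s + n{\left(34 \right)} = 44 \left(-936\right) + 0 = -41184 + 0 = -41184$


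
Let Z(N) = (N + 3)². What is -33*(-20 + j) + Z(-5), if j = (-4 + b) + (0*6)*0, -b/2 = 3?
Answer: 994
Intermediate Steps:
b = -6 (b = -2*3 = -6)
Z(N) = (3 + N)²
j = -10 (j = (-4 - 6) + (0*6)*0 = -10 + 0*0 = -10 + 0 = -10)
-33*(-20 + j) + Z(-5) = -33*(-20 - 10) + (3 - 5)² = -33*(-30) + (-2)² = 990 + 4 = 994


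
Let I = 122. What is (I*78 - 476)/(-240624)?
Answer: -565/15039 ≈ -0.037569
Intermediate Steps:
(I*78 - 476)/(-240624) = (122*78 - 476)/(-240624) = (9516 - 476)*(-1/240624) = 9040*(-1/240624) = -565/15039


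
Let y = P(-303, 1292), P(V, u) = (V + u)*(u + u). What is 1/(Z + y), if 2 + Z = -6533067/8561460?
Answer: 2853820/7293146014991 ≈ 3.9130e-7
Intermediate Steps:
Z = -7885329/2853820 (Z = -2 - 6533067/8561460 = -2 - 6533067*1/8561460 = -2 - 2177689/2853820 = -7885329/2853820 ≈ -2.7631)
P(V, u) = 2*u*(V + u) (P(V, u) = (V + u)*(2*u) = 2*u*(V + u))
y = 2555576 (y = 2*1292*(-303 + 1292) = 2*1292*989 = 2555576)
1/(Z + y) = 1/(-7885329/2853820 + 2555576) = 1/(7293146014991/2853820) = 2853820/7293146014991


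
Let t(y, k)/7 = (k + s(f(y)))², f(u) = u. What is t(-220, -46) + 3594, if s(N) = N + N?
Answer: 1656966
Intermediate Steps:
s(N) = 2*N
t(y, k) = 7*(k + 2*y)²
t(-220, -46) + 3594 = 7*(-46 + 2*(-220))² + 3594 = 7*(-46 - 440)² + 3594 = 7*(-486)² + 3594 = 7*236196 + 3594 = 1653372 + 3594 = 1656966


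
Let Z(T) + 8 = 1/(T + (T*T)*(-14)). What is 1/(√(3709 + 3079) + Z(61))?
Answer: 21659516745/18204779257907 + 5414866178*√1697/18204779257907 ≈ 0.013443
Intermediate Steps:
Z(T) = -8 + 1/(T - 14*T²) (Z(T) = -8 + 1/(T + (T*T)*(-14)) = -8 + 1/(T + T²*(-14)) = -8 + 1/(T - 14*T²))
1/(√(3709 + 3079) + Z(61)) = 1/(√(3709 + 3079) + (-1 - 112*61² + 8*61)/(61*(-1 + 14*61))) = 1/(√6788 + (-1 - 112*3721 + 488)/(61*(-1 + 854))) = 1/(2*√1697 + (1/61)*(-1 - 416752 + 488)/853) = 1/(2*√1697 + (1/61)*(1/853)*(-416265)) = 1/(2*√1697 - 416265/52033) = 1/(-416265/52033 + 2*√1697)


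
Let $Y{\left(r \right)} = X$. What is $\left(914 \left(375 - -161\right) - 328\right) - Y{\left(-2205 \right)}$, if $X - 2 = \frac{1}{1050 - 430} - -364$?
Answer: $\frac{303310199}{620} \approx 4.8921 \cdot 10^{5}$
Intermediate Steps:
$X = \frac{226921}{620}$ ($X = 2 + \left(\frac{1}{1050 - 430} - -364\right) = 2 + \left(\frac{1}{620} + 364\right) = 2 + \frac{225681}{620} = \frac{226921}{620} \approx 366.0$)
$Y{\left(r \right)} = \frac{226921}{620}$
$\left(914 \left(375 - -161\right) - 328\right) - Y{\left(-2205 \right)} = \left(914 \left(375 - -161\right) - 328\right) - \frac{226921}{620} = \left(914 \left(375 + 161\right) - 328\right) - \frac{226921}{620} = \left(914 \cdot 536 - 328\right) - \frac{226921}{620} = \left(489904 - 328\right) - \frac{226921}{620} = 489576 - \frac{226921}{620} = \frac{303310199}{620}$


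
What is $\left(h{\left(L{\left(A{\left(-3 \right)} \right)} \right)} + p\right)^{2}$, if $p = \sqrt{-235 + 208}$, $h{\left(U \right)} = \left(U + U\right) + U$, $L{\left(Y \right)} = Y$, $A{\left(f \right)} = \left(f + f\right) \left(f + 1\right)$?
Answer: $1269 + 216 i \sqrt{3} \approx 1269.0 + 374.12 i$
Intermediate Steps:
$A{\left(f \right)} = 2 f \left(1 + f\right)$
$h{\left(U \right)} = 3 U$ ($h{\left(U \right)} = 2 U + U = 3 U$)
$p = 3 i \sqrt{3}$ ($p = \sqrt{-27} = 3 i \sqrt{3} \approx 5.1962 i$)
$\left(h{\left(L{\left(A{\left(-3 \right)} \right)} \right)} + p\right)^{2} = \left(3 \cdot 2 \left(-3\right) \left(1 - 3\right) + 3 i \sqrt{3}\right)^{2} = \left(3 \cdot 2 \left(-3\right) \left(-2\right) + 3 i \sqrt{3}\right)^{2} = \left(3 \cdot 12 + 3 i \sqrt{3}\right)^{2} = \left(36 + 3 i \sqrt{3}\right)^{2}$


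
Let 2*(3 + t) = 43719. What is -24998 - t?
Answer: -93709/2 ≈ -46855.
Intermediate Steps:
t = 43713/2 (t = -3 + (1/2)*43719 = -3 + 43719/2 = 43713/2 ≈ 21857.)
-24998 - t = -24998 - 1*43713/2 = -24998 - 43713/2 = -93709/2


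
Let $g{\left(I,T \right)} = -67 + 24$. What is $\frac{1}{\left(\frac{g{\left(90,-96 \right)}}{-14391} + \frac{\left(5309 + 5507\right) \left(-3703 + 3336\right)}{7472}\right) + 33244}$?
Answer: $\frac{6720597}{219849254777} \approx 3.0569 \cdot 10^{-5}$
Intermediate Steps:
$g{\left(I,T \right)} = -43$
$\frac{1}{\left(\frac{g{\left(90,-96 \right)}}{-14391} + \frac{\left(5309 + 5507\right) \left(-3703 + 3336\right)}{7472}\right) + 33244} = \frac{1}{\left(- \frac{43}{-14391} + \frac{\left(5309 + 5507\right) \left(-3703 + 3336\right)}{7472}\right) + 33244} = \frac{1}{\left(\left(-43\right) \left(- \frac{1}{14391}\right) + 10816 \left(-367\right) \frac{1}{7472}\right) + 33244} = \frac{1}{\left(\frac{43}{14391} - \frac{248092}{467}\right) + 33244} = \frac{1}{- \frac{3570271891}{6720597} + 33244} = \frac{1}{\frac{219849254777}{6720597}} = \frac{6720597}{219849254777}$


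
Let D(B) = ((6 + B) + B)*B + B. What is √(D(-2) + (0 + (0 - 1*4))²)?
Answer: √10 ≈ 3.1623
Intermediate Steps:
D(B) = B + B*(6 + 2*B) (D(B) = (6 + 2*B)*B + B = B*(6 + 2*B) + B = B + B*(6 + 2*B))
√(D(-2) + (0 + (0 - 1*4))²) = √(-2*(7 + 2*(-2)) + (0 + (0 - 1*4))²) = √(-2*(7 - 4) + (0 + (0 - 4))²) = √(-2*3 + (0 - 4)²) = √(-6 + (-4)²) = √(-6 + 16) = √10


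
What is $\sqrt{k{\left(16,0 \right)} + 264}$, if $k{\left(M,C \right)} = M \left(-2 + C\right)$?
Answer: $2 \sqrt{58} \approx 15.232$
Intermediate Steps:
$\sqrt{k{\left(16,0 \right)} + 264} = \sqrt{16 \left(-2 + 0\right) + 264} = \sqrt{16 \left(-2\right) + 264} = \sqrt{-32 + 264} = \sqrt{232} = 2 \sqrt{58}$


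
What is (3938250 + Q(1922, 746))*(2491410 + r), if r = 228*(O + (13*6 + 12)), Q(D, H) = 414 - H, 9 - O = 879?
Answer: 9110648947260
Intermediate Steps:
O = -870 (O = 9 - 1*879 = 9 - 879 = -870)
r = -177840 (r = 228*(-870 + (13*6 + 12)) = 228*(-870 + (78 + 12)) = 228*(-870 + 90) = 228*(-780) = -177840)
(3938250 + Q(1922, 746))*(2491410 + r) = (3938250 + (414 - 1*746))*(2491410 - 177840) = (3938250 + (414 - 746))*2313570 = (3938250 - 332)*2313570 = 3937918*2313570 = 9110648947260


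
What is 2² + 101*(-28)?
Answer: -2824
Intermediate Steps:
2² + 101*(-28) = 4 - 2828 = -2824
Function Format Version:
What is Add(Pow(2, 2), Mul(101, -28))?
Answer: -2824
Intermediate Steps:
Add(Pow(2, 2), Mul(101, -28)) = Add(4, -2828) = -2824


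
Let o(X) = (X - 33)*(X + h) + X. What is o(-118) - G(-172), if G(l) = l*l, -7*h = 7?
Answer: -11733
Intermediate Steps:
h = -1 (h = -⅐*7 = -1)
G(l) = l²
o(X) = X + (-1 + X)*(-33 + X) (o(X) = (X - 33)*(X - 1) + X = (-33 + X)*(-1 + X) + X = (-1 + X)*(-33 + X) + X = X + (-1 + X)*(-33 + X))
o(-118) - G(-172) = (33 + (-118)² - 33*(-118)) - 1*(-172)² = (33 + 13924 + 3894) - 1*29584 = 17851 - 29584 = -11733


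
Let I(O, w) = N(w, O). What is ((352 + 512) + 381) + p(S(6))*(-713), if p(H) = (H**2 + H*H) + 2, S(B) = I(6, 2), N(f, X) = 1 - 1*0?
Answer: -1607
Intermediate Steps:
N(f, X) = 1 (N(f, X) = 1 + 0 = 1)
I(O, w) = 1
S(B) = 1
p(H) = 2 + 2*H**2 (p(H) = (H**2 + H**2) + 2 = 2*H**2 + 2 = 2 + 2*H**2)
((352 + 512) + 381) + p(S(6))*(-713) = ((352 + 512) + 381) + (2 + 2*1**2)*(-713) = (864 + 381) + (2 + 2*1)*(-713) = 1245 + (2 + 2)*(-713) = 1245 + 4*(-713) = 1245 - 2852 = -1607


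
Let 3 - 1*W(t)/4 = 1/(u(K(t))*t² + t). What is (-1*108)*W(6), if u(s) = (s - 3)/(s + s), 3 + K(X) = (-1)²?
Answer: -21888/17 ≈ -1287.5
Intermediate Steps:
K(X) = -2 (K(X) = -3 + (-1)² = -3 + 1 = -2)
u(s) = (-3 + s)/(2*s) (u(s) = (-3 + s)/((2*s)) = (-3 + s)*(1/(2*s)) = (-3 + s)/(2*s))
W(t) = 12 - 4/(t + 5*t²/4) (W(t) = 12 - 4/(((½)*(-3 - 2)/(-2))*t² + t) = 12 - 4/(((½)*(-½)*(-5))*t² + t) = 12 - 4/(5*t²/4 + t) = 12 - 4/(t + 5*t²/4))
(-1*108)*W(6) = (-1*108)*(4*(-4 + 12*6 + 15*6²)/(6*(4 + 5*6))) = -432*(-4 + 72 + 15*36)/(6*(4 + 30)) = -432*(-4 + 72 + 540)/(6*34) = -432*608/(6*34) = -108*608/51 = -21888/17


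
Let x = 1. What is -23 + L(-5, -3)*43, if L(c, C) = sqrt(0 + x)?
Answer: 20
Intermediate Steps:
L(c, C) = 1 (L(c, C) = sqrt(0 + 1) = sqrt(1) = 1)
-23 + L(-5, -3)*43 = -23 + 1*43 = -23 + 43 = 20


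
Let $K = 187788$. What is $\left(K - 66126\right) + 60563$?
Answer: $182225$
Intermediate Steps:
$\left(K - 66126\right) + 60563 = \left(187788 - 66126\right) + 60563 = 121662 + 60563 = 182225$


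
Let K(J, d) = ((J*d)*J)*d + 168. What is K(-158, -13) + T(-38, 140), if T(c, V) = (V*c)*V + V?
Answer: 3474424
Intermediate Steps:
K(J, d) = 168 + J**2*d**2 (K(J, d) = (d*J**2)*d + 168 = J**2*d**2 + 168 = 168 + J**2*d**2)
T(c, V) = V + c*V**2 (T(c, V) = c*V**2 + V = V + c*V**2)
K(-158, -13) + T(-38, 140) = (168 + (-158)**2*(-13)**2) + 140*(1 + 140*(-38)) = (168 + 24964*169) + 140*(1 - 5320) = (168 + 4218916) + 140*(-5319) = 4219084 - 744660 = 3474424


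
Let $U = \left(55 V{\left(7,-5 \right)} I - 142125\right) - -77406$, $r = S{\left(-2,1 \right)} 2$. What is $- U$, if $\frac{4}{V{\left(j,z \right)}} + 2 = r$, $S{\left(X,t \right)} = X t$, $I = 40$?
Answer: $\frac{198557}{3} \approx 66186.0$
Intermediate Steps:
$r = -4$ ($r = \left(-2\right) 1 \cdot 2 = \left(-2\right) 2 = -4$)
$V{\left(j,z \right)} = - \frac{2}{3}$ ($V{\left(j,z \right)} = \frac{4}{-2 - 4} = \frac{4}{-6} = 4 \left(- \frac{1}{6}\right) = - \frac{2}{3}$)
$U = - \frac{198557}{3}$ ($U = \left(55 \left(- \frac{2}{3}\right) 40 - 142125\right) - -77406 = \left(\left(- \frac{110}{3}\right) 40 - 142125\right) + 77406 = \left(- \frac{4400}{3} - 142125\right) + 77406 = - \frac{430775}{3} + 77406 = - \frac{198557}{3} \approx -66186.0$)
$- U = \left(-1\right) \left(- \frac{198557}{3}\right) = \frac{198557}{3}$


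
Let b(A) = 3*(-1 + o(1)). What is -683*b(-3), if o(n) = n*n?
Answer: 0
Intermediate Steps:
o(n) = n²
b(A) = 0 (b(A) = 3*(-1 + 1²) = 3*(-1 + 1) = 3*0 = 0)
-683*b(-3) = -683*0 = 0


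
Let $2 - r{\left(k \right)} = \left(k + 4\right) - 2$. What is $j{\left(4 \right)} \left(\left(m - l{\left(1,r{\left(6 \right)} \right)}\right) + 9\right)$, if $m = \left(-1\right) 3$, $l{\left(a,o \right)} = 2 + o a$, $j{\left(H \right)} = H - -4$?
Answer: $80$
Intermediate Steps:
$j{\left(H \right)} = 4 + H$ ($j{\left(H \right)} = H + 4 = 4 + H$)
$r{\left(k \right)} = - k$ ($r{\left(k \right)} = 2 - \left(\left(k + 4\right) - 2\right) = 2 - \left(\left(4 + k\right) - 2\right) = 2 - \left(2 + k\right) = - k$)
$l{\left(a,o \right)} = 2 + a o$
$m = -3$
$j{\left(4 \right)} \left(\left(m - l{\left(1,r{\left(6 \right)} \right)}\right) + 9\right) = \left(4 + 4\right) \left(\left(-3 - \left(2 + 1 \left(\left(-1\right) 6\right)\right)\right) + 9\right) = 8 \left(\left(-3 - \left(2 + 1 \left(-6\right)\right)\right) + 9\right) = 8 \left(\left(-3 - \left(2 - 6\right)\right) + 9\right) = 8 \left(\left(-3 - -4\right) + 9\right) = 8 \left(\left(-3 + 4\right) + 9\right) = 8 \left(1 + 9\right) = 8 \cdot 10 = 80$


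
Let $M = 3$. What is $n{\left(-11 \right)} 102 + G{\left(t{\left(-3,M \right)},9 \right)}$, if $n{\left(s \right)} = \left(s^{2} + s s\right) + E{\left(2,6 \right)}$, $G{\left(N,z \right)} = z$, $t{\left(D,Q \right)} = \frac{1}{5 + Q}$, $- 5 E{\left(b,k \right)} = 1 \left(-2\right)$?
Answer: $\frac{123669}{5} \approx 24734.0$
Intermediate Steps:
$E{\left(b,k \right)} = \frac{2}{5}$ ($E{\left(b,k \right)} = - \frac{1 \left(-2\right)}{5} = \left(- \frac{1}{5}\right) \left(-2\right) = \frac{2}{5}$)
$n{\left(s \right)} = \frac{2}{5} + 2 s^{2}$ ($n{\left(s \right)} = \left(s^{2} + s s\right) + \frac{2}{5} = \left(s^{2} + s^{2}\right) + \frac{2}{5} = 2 s^{2} + \frac{2}{5} = \frac{2}{5} + 2 s^{2}$)
$n{\left(-11 \right)} 102 + G{\left(t{\left(-3,M \right)},9 \right)} = \left(\frac{2}{5} + 2 \left(-11\right)^{2}\right) 102 + 9 = \left(\frac{2}{5} + 2 \cdot 121\right) 102 + 9 = \left(\frac{2}{5} + 242\right) 102 + 9 = \frac{1212}{5} \cdot 102 + 9 = \frac{123624}{5} + 9 = \frac{123669}{5}$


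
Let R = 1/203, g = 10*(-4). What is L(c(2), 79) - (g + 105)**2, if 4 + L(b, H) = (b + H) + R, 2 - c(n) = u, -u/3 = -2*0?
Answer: -842043/203 ≈ -4148.0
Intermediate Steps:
g = -40
u = 0 (u = -(-6)*0 = -3*0 = 0)
c(n) = 2 (c(n) = 2 - 1*0 = 2 + 0 = 2)
R = 1/203 ≈ 0.0049261
L(b, H) = -811/203 + H + b (L(b, H) = -4 + ((b + H) + 1/203) = -4 + ((H + b) + 1/203) = -4 + (1/203 + H + b) = -811/203 + H + b)
L(c(2), 79) - (g + 105)**2 = (-811/203 + 79 + 2) - (-40 + 105)**2 = 15632/203 - 1*65**2 = 15632/203 - 1*4225 = 15632/203 - 4225 = -842043/203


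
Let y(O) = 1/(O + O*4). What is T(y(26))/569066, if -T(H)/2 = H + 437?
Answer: -56811/36989290 ≈ -0.0015359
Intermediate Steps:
y(O) = 1/(5*O) (y(O) = 1/(O + 4*O) = 1/(5*O))
T(H) = -874 - 2*H (T(H) = -2*(H + 437) = -2*(437 + H) = -874 - 2*H)
T(y(26))/569066 = (-874 - 2/(5*26))/569066 = (-874 - 2/(5*26))*(1/569066) = (-874 - 2*1/130)*(1/569066) = (-874 - 1/65)*(1/569066) = -56811/65*1/569066 = -56811/36989290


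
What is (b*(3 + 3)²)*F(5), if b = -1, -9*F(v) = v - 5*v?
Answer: -80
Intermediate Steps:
F(v) = 4*v/9 (F(v) = -(v - 5*v)/9 = -(-4)*v/9 = 4*v/9)
(b*(3 + 3)²)*F(5) = (-(3 + 3)²)*((4/9)*5) = -1*6²*(20/9) = -1*36*(20/9) = -36*20/9 = -80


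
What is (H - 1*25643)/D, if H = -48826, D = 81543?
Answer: -24823/27181 ≈ -0.91325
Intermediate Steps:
(H - 1*25643)/D = (-48826 - 1*25643)/81543 = (-48826 - 25643)*(1/81543) = -74469*1/81543 = -24823/27181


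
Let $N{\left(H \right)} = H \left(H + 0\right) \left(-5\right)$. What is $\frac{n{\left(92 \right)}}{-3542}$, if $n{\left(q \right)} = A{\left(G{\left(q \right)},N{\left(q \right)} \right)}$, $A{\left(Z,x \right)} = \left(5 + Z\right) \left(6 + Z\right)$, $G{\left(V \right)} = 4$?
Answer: $- \frac{45}{1771} \approx -0.025409$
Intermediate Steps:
$N{\left(H \right)} = - 5 H^{2}$ ($N{\left(H \right)} = H H \left(-5\right) = H \left(- 5 H\right) = - 5 H^{2}$)
$n{\left(q \right)} = 90$ ($n{\left(q \right)} = 30 + 4^{2} + 11 \cdot 4 = 30 + 16 + 44 = 90$)
$\frac{n{\left(92 \right)}}{-3542} = \frac{90}{-3542} = 90 \left(- \frac{1}{3542}\right) = - \frac{45}{1771}$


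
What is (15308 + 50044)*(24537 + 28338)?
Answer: 3455487000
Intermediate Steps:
(15308 + 50044)*(24537 + 28338) = 65352*52875 = 3455487000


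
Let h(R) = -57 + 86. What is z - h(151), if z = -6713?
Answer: -6742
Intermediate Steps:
h(R) = 29
z - h(151) = -6713 - 1*29 = -6713 - 29 = -6742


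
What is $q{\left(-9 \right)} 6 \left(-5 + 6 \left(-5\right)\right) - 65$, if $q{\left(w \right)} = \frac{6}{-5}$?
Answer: $187$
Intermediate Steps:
$q{\left(w \right)} = - \frac{6}{5}$ ($q{\left(w \right)} = 6 \left(- \frac{1}{5}\right) = - \frac{6}{5}$)
$q{\left(-9 \right)} 6 \left(-5 + 6 \left(-5\right)\right) - 65 = - \frac{6 \cdot 6 \left(-5 + 6 \left(-5\right)\right)}{5} - 65 = - \frac{6 \cdot 6 \left(-5 - 30\right)}{5} - 65 = - \frac{6 \cdot 6 \left(-35\right)}{5} - 65 = \left(- \frac{6}{5}\right) \left(-210\right) - 65 = 252 - 65 = 187$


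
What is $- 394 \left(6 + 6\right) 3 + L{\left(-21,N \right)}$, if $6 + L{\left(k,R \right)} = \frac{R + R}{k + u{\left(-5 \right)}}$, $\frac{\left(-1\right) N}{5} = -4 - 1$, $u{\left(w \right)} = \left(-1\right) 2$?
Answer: $- \frac{326420}{23} \approx -14192.0$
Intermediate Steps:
$u{\left(w \right)} = -2$
$N = 25$ ($N = - 5 \left(-4 - 1\right) = \left(-5\right) \left(-5\right) = 25$)
$L{\left(k,R \right)} = -6 + \frac{2 R}{-2 + k}$ ($L{\left(k,R \right)} = -6 + \frac{R + R}{k - 2} = -6 + \frac{2 R}{-2 + k}$)
$- 394 \left(6 + 6\right) 3 + L{\left(-21,N \right)} = - 394 \left(6 + 6\right) 3 + \frac{2 \left(6 + 25 - -63\right)}{-2 - 21} = - 394 \cdot 12 \cdot 3 + \frac{2 \left(6 + 25 + 63\right)}{-23} = \left(-394\right) 36 + 2 \left(- \frac{1}{23}\right) 94 = -14184 - \frac{188}{23} = - \frac{326420}{23}$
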